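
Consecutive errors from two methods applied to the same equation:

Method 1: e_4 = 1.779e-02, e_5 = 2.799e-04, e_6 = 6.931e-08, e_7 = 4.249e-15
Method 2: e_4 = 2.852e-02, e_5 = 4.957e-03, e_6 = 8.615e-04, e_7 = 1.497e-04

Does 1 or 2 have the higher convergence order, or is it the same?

1

Method 1: p ≈ ln(4.249e-15/6.931e-08)/ln(6.931e-08/2.799e-04) ≈ 2.00.
Method 2: p ≈ ln(1.497e-04/8.615e-04)/ln(8.615e-04/4.957e-03) ≈ 1.00.
Method 1 has the higher order (≈2.0 vs ≈1.0).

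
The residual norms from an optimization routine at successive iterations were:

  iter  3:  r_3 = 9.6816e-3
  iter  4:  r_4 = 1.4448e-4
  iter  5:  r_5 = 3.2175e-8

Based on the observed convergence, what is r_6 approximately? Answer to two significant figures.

First estimate the order: p ≈ ln(r_5/r_4) / ln(r_4/r_3) = ln(3.2175e-8/1.4448e-4)/ln(1.4448e-4/9.6816e-3) = ln(0.000222695)/ln(0.0149232) ≈ 2.0000.
Then r_6 ≈ r_5·(r_5/r_4)^p = 3.2175e-8·(0.000222695)^2.0000 = 3.2175e-8·4.95931e-08 ≈ 1.596e-15.

1.6e-15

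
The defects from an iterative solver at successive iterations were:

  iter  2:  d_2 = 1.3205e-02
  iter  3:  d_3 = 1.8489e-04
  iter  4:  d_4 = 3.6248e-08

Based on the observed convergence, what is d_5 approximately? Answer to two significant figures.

First estimate the order: p ≈ ln(d_4/d_3) / ln(d_3/d_2) = ln(3.6248e-08/1.8489e-04)/ln(1.8489e-04/1.3205e-02) = ln(0.000196052)/ln(0.0140015) ≈ 2.0000.
Then d_5 ≈ d_4·(d_4/d_3)^p = 3.6248e-08·(0.000196052)^2.0000 = 3.6248e-08·3.84364e-08 ≈ 1.393e-15.

1.4e-15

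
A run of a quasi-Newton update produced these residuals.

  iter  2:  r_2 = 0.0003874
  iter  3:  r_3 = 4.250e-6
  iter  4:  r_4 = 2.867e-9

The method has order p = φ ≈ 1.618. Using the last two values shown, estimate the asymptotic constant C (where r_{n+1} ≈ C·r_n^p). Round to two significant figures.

C ≈ r_4 / r_3^1.618
  = 2.867e-9 / (4.250e-6)^1.618
  = 2.867e-9 / 2.03579e-09 ≈ 1.4083

1.4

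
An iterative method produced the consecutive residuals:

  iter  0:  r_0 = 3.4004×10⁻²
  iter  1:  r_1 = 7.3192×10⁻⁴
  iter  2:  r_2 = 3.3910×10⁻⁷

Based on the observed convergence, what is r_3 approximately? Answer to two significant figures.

7.3e-14

First estimate the order: p ≈ ln(r_2/r_1) / ln(r_1/r_0) = ln(3.3910×10⁻⁷/7.3192×10⁻⁴)/ln(7.3192×10⁻⁴/3.4004×10⁻²) = ln(0.000463302)/ln(0.0215245) ≈ 2.0000.
Then r_3 ≈ r_2·(r_2/r_1)^p = 3.3910×10⁻⁷·(0.000463302)^2.0000 = 3.3910×10⁻⁷·2.14649e-07 ≈ 7.279e-14.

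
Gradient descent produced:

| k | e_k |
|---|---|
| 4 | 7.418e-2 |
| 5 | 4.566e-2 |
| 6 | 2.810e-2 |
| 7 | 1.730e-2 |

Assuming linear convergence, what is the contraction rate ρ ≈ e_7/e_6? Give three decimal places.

ρ ≈ e_7/e_6 = 1.730e-2/2.810e-2 = 0.61566

0.616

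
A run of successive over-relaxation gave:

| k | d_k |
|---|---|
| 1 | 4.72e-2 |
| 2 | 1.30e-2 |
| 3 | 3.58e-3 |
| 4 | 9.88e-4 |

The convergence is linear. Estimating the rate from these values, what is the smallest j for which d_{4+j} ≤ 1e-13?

18

Rate ρ ≈ d_4/d_3 = 9.88e-4/3.58e-3 = 0.2760.
After j more steps, d_{4+j} ≈ 9.88e-4·ρ^j; need ρ^j ≤ 1e-13/9.88e-4 = 1.01215e-10.
j ≥ ln(1.01215e-10)/ln(0.2760) = -23.0138/-1.28735 = 17.877.
So 18 more iterations are needed.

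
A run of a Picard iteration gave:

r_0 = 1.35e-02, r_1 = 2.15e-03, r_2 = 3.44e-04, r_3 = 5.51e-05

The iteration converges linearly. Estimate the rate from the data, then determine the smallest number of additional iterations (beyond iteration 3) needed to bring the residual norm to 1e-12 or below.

10

Rate ρ ≈ r_3/r_2 = 5.51e-05/3.44e-04 = 0.1602.
After j more steps, r_{3+j} ≈ 5.51e-05·ρ^j; need ρ^j ≤ 1e-12/5.51e-05 = 1.81488e-08.
j ≥ ln(1.81488e-08)/ln(0.1602) = -17.8247/-1.83133 = 9.733.
So 10 more iterations are needed.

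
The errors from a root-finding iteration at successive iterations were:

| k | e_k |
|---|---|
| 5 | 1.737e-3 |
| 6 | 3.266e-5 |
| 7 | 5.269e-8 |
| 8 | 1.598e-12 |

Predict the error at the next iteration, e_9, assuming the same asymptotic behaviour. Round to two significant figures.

7.8e-20

First estimate the order: p ≈ ln(e_8/e_7) / ln(e_7/e_6) = ln(1.598e-12/5.269e-8)/ln(5.269e-8/3.266e-5) = ln(3.03283e-05)/ln(0.00161329) ≈ 1.6181.
Then e_9 ≈ e_8·(e_8/e_7)^p = 1.598e-12·(3.03283e-05)^1.6181 = 1.598e-12·4.88853e-08 ≈ 7.812e-20.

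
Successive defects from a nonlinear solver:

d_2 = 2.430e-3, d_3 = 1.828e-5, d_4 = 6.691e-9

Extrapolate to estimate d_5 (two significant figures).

First estimate the order: p ≈ ln(d_4/d_3) / ln(d_3/d_2) = ln(6.691e-9/1.828e-5)/ln(1.828e-5/2.430e-3) = ln(0.000366028)/ln(0.00752263) ≈ 1.6182.
Then d_5 ≈ d_4·(d_4/d_3)^p = 6.691e-9·(0.000366028)^1.6182 = 6.691e-9·2.74839e-06 ≈ 1.839e-14.

1.8e-14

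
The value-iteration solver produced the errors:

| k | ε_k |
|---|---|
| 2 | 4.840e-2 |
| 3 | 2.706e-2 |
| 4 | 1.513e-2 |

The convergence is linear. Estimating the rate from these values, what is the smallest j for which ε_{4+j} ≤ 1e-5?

Rate ρ ≈ ε_4/ε_3 = 1.513e-2/2.706e-2 = 0.5591.
After j more steps, ε_{4+j} ≈ 1.513e-2·ρ^j; need ρ^j ≤ 1e-5/1.513e-2 = 0.000660939.
j ≥ ln(0.000660939)/ln(0.5591) = -7.3218/-0.58143 = 12.593.
So 13 more iterations are needed.

13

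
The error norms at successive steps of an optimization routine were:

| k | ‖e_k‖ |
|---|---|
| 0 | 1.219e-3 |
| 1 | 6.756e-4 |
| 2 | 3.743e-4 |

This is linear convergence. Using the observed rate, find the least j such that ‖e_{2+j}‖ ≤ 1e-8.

18

Rate ρ ≈ ‖e_2‖/‖e_1‖ = 3.743e-4/6.756e-4 = 0.5540.
After j more steps, ‖e_{2+j}‖ ≈ 3.743e-4·ρ^j; need ρ^j ≤ 1e-8/3.743e-4 = 2.67165e-05.
j ≥ ln(2.67165e-05)/ln(0.5540) = -10.5302/-0.59059 = 17.830.
So 18 more iterations are needed.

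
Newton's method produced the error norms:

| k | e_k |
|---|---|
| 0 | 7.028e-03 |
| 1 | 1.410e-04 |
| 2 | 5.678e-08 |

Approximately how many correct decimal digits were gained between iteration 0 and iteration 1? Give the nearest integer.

2

Digits gained ≈ log₁₀(e_0/e_1) = log₁₀(7.028e-03/1.410e-04) = log₁₀(49.844) ≈ 1.698.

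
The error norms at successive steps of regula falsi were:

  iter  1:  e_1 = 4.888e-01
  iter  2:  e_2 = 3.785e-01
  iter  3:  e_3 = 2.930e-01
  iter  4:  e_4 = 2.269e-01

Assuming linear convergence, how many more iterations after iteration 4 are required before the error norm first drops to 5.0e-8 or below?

60

Rate ρ ≈ e_4/e_3 = 2.269e-01/2.930e-01 = 0.7744.
After j more steps, e_{4+j} ≈ 2.269e-01·ρ^j; need ρ^j ≤ 5.0e-8/2.269e-01 = 2.20361e-07.
j ≥ ln(2.20361e-07)/ln(0.7744) = -15.3280/-0.25567 = 59.952.
So 60 more iterations are needed.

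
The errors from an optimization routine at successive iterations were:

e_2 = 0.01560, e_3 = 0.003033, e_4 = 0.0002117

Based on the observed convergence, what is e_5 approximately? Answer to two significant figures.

2.8e-6

First estimate the order: p ≈ ln(e_4/e_3) / ln(e_3/e_2) = ln(0.0002117/0.003033)/ln(0.003033/0.01560) = ln(0.0697989)/ln(0.194423) ≈ 1.6255.
Then e_5 ≈ e_4·(e_4/e_3)^p = 0.0002117·(0.0697989)^1.6255 = 0.0002117·0.0132031 ≈ 2.795e-06.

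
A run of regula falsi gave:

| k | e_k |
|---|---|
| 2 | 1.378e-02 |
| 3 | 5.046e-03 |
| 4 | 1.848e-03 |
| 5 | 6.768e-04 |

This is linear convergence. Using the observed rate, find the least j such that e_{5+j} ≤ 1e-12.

21

Rate ρ ≈ e_5/e_4 = 6.768e-04/1.848e-03 = 0.3662.
After j more steps, e_{5+j} ≈ 6.768e-04·ρ^j; need ρ^j ≤ 1e-12/6.768e-04 = 1.47754e-09.
j ≥ ln(1.47754e-09)/ln(0.3662) = -20.3329/-1.00458 = 20.240.
So 21 more iterations are needed.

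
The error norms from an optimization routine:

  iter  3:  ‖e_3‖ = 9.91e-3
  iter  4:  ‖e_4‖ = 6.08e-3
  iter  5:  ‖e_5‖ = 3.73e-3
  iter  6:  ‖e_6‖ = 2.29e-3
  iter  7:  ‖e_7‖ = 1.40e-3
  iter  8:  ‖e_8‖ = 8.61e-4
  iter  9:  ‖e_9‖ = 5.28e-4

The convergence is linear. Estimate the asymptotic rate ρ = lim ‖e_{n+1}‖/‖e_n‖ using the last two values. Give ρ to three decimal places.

0.613

ρ ≈ ‖e_9‖/‖e_8‖ = 5.28e-4/8.61e-4 = 0.61324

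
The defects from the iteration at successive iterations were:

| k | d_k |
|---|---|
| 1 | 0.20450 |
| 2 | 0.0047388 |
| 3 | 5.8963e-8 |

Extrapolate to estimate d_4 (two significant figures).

First estimate the order: p ≈ ln(d_3/d_2) / ln(d_2/d_1) = ln(5.8963e-8/0.0047388)/ln(0.0047388/0.20450) = ln(1.24426e-05)/ln(0.0231726) ≈ 3.0000.
Then d_4 ≈ d_3·(d_3/d_2)^p = 5.8963e-8·(1.24426e-05)^3.0000 = 5.8963e-8·1.92634e-15 ≈ 1.136e-22.

1.1e-22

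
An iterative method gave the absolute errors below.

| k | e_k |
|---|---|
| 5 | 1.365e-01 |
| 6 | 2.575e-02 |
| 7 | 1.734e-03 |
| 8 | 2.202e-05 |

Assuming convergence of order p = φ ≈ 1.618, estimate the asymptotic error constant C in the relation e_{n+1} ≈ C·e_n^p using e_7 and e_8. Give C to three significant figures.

C ≈ e_8 / e_7^1.618
  = 2.202e-05 / (1.734e-03)^1.618
  = 2.202e-05 / 3.41021e-05 ≈ 0.64571

0.646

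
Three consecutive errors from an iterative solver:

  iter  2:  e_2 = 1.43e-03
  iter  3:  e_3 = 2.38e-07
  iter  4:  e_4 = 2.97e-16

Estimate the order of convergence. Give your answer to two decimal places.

p ≈ ln(e_4/e_3) / ln(e_3/e_2)
  = ln(2.97e-16/2.38e-07) / ln(2.38e-07/1.43e-03)
  = ln(1.2479e-09) / ln(0.000166434)
  = -20.50180 / -8.70091 ≈ 2.35628

2.36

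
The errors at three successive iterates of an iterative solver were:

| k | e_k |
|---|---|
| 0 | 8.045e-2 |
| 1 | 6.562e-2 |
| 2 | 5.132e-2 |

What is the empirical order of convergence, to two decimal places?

1.21

p ≈ ln(e_2/e_1) / ln(e_1/e_0)
  = ln(5.132e-2/6.562e-2) / ln(6.562e-2/8.045e-2)
  = ln(0.782079) / ln(0.815662)
  = -0.24580 / -0.20376 ≈ 1.20632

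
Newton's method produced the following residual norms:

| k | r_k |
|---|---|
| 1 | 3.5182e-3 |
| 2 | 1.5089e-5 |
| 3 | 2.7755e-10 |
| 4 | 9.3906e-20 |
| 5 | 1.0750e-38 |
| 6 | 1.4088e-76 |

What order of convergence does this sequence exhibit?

Consecutive ratios: r_6/r_5 = 1.4088e-76/1.0750e-38 = 1.31051e-38, r_5/r_4 = 1.0750e-38/9.3906e-20 = 1.14476e-19.
p ≈ ln(1.31051e-38)/ln(1.14476e-19) = -87.2278/-43.6139 ≈ 2.00.
So the convergence is quadratic (order 2).

2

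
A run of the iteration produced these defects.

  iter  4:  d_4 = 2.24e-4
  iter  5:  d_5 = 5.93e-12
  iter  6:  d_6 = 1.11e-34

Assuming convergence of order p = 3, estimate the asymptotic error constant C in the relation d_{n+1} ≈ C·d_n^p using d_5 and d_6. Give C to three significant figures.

C ≈ d_6 / d_5^3
  = 1.11e-34 / (5.93e-12)^3
  = 1.11e-34 / 2.08528e-34 ≈ 0.5323

0.532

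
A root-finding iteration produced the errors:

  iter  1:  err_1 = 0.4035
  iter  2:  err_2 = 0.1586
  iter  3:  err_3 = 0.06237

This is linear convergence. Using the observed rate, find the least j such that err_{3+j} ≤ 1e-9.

Rate ρ ≈ err_3/err_2 = 0.06237/0.1586 = 0.3933.
After j more steps, err_{3+j} ≈ 0.06237·ρ^j; need ρ^j ≤ 1e-9/0.06237 = 1.60333e-08.
j ≥ ln(1.60333e-08)/ln(0.3933) = -17.9486/-0.93318 = 19.234.
So 20 more iterations are needed.

20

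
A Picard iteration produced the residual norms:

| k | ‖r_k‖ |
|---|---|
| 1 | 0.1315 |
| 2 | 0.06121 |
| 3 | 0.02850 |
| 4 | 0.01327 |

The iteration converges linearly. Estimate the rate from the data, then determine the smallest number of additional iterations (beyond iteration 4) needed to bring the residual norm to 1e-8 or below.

Rate ρ ≈ ‖r_4‖/‖r_3‖ = 0.01327/0.02850 = 0.4656.
After j more steps, ‖r_{4+j}‖ ≈ 0.01327·ρ^j; need ρ^j ≤ 1e-8/0.01327 = 7.5358e-07.
j ≥ ln(7.5358e-07)/ln(0.4656) = -14.0984/-0.76443 = 18.443.
So 19 more iterations are needed.

19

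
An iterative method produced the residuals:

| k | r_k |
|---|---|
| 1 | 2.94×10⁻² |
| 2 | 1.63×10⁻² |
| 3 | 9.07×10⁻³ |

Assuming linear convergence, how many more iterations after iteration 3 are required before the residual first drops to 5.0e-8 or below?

Rate ρ ≈ r_3/r_2 = 9.07×10⁻³/1.63×10⁻² = 0.5564.
After j more steps, r_{3+j} ≈ 9.07×10⁻³·ρ^j; need ρ^j ≤ 5.0e-8/9.07×10⁻³ = 5.51268e-06.
j ≥ ln(5.51268e-06)/ln(0.5564) = -12.1085/-0.58627 = 20.653.
So 21 more iterations are needed.

21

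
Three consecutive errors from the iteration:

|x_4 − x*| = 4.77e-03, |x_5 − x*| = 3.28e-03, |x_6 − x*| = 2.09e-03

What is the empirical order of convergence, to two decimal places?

1.20

p ≈ ln(|x_6 − x*|/|x_5 − x*|) / ln(|x_5 − x*|/|x_4 − x*|)
  = ln(2.09e-03/3.28e-03) / ln(3.28e-03/4.77e-03)
  = ln(0.637195) / ln(0.687631)
  = -0.45068 / -0.37450 ≈ 1.20342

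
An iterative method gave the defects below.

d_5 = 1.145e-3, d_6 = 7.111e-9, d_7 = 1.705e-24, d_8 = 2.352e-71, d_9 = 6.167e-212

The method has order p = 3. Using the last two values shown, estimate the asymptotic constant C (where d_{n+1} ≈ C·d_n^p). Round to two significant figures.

C ≈ d_9 / d_8^3
  = 6.167e-212 / (2.352e-71)^3
  = 6.167e-212 / 1.3011e-212 ≈ 4.7398

4.7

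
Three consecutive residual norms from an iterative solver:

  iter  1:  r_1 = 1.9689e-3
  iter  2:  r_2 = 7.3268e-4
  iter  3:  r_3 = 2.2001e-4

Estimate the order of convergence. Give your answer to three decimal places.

p ≈ ln(r_3/r_2) / ln(r_2/r_1)
  = ln(2.2001e-4/7.3268e-4) / ln(7.3268e-4/1.9689e-3)
  = ln(0.300281) / ln(0.372127)
  = -1.203037 / -0.988520 ≈ 1.217008

1.217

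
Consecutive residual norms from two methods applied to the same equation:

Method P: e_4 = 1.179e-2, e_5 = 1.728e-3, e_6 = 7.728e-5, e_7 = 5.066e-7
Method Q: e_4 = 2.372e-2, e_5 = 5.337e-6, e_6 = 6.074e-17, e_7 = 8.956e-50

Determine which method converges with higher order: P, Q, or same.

Method P: p ≈ ln(5.066e-7/7.728e-5)/ln(7.728e-5/1.728e-3) ≈ 1.62.
Method Q: p ≈ ln(8.956e-50/6.074e-17)/ln(6.074e-17/5.337e-6) ≈ 3.00.
Method Q has the higher order (≈3.0 vs ≈1.6).

Q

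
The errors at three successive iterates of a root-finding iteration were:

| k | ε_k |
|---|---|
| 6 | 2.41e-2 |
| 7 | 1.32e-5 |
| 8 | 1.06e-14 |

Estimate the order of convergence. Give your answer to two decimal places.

2.79

p ≈ ln(ε_8/ε_7) / ln(ε_7/ε_6)
  = ln(1.06e-14/1.32e-5) / ln(1.32e-5/2.41e-2)
  = ln(8.0303e-10) / ln(0.000547718)
  = -20.94263 / -7.50975 ≈ 2.78873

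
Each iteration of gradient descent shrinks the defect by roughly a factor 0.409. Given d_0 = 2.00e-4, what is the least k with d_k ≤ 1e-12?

22

After k steps, d_k ≈ 2.00e-4·0.409^k.
Need 0.409^k ≤ 1e-12/2.00e-4 = 5e-09.
k ≥ ln(5e-09)/ln(0.409) = -19.1138/-0.89404 = 21.379.
Smallest integer k = 22.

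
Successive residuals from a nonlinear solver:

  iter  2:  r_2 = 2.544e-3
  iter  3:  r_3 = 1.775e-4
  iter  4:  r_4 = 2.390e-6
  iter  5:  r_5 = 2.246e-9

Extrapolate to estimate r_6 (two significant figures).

2.8e-14

First estimate the order: p ≈ ln(r_5/r_4) / ln(r_4/r_3) = ln(2.246e-9/2.390e-6)/ln(2.390e-6/1.775e-4) = ln(0.000939749)/ln(0.0134648) ≈ 1.6180.
Then r_6 ≈ r_5·(r_5/r_4)^p = 2.246e-9·(0.000939749)^1.6180 = 2.246e-9·1.26571e-05 ≈ 2.843e-14.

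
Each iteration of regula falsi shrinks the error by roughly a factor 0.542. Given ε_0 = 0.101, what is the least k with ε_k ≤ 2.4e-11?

37

After k steps, ε_k ≈ 0.101·0.542^k.
Need 0.542^k ≤ 2.4e-11/0.101 = 2.37624e-10.
k ≥ ln(2.37624e-10)/ln(0.542) = -22.1603/-0.61249 = 36.181.
Smallest integer k = 37.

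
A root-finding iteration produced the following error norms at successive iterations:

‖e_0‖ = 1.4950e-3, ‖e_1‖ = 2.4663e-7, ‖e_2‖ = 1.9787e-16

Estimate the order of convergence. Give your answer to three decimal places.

2.405

p ≈ ln(‖e_2‖/‖e_1‖) / ln(‖e_1‖/‖e_0‖)
  = ln(1.9787e-16/2.4663e-7) / ln(2.4663e-7/1.4950e-3)
  = ln(8.02295e-10) / ln(0.00016497)
  = -20.943545 / -8.709747 ≈ 2.404610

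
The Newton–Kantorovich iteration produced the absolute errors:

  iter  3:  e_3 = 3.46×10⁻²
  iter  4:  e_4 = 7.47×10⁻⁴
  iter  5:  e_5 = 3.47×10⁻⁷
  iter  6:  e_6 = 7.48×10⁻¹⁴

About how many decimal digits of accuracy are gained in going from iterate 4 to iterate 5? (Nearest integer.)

Digits gained ≈ log₁₀(e_4/e_5) = log₁₀(7.47×10⁻⁴/3.47×10⁻⁷) = log₁₀(2152.74) ≈ 3.333.

3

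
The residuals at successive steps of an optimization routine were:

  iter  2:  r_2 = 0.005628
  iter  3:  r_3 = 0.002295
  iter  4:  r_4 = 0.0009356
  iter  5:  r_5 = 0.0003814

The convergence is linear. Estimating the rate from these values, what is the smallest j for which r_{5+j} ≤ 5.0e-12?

21

Rate ρ ≈ r_5/r_4 = 0.0003814/0.0009356 = 0.4077.
After j more steps, r_{5+j} ≈ 0.0003814·ρ^j; need ρ^j ≤ 5.0e-12/0.0003814 = 1.31096e-08.
j ≥ ln(1.31096e-08)/ln(0.4077) = -18.1499/-0.89722 = 20.229.
So 21 more iterations are needed.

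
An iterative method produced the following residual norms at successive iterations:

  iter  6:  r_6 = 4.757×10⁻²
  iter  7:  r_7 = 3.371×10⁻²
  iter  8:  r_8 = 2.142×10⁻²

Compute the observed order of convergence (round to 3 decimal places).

1.317

p ≈ ln(r_8/r_7) / ln(r_7/r_6)
  = ln(2.142×10⁻²/3.371×10⁻²) / ln(3.371×10⁻²/4.757×10⁻²)
  = ln(0.63542) / ln(0.70864)
  = -0.453469 / -0.344408 ≈ 1.316662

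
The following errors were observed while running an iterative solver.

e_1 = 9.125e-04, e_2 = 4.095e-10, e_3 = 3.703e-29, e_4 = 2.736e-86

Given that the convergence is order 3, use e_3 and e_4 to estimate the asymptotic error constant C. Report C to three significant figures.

C ≈ e_4 / e_3^3
  = 2.736e-86 / (3.703e-29)^3
  = 2.736e-86 / 5.07763e-86 ≈ 0.53883

0.539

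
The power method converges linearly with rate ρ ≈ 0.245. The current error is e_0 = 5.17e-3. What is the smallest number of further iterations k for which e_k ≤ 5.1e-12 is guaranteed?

After k steps, e_k ≈ 5.17e-3·0.245^k.
Need 0.245^k ≤ 5.1e-12/5.17e-3 = 9.8646e-10.
k ≥ ln(9.8646e-10)/ln(0.245) = -20.7369/-1.40650 = 14.744.
Smallest integer k = 15.

15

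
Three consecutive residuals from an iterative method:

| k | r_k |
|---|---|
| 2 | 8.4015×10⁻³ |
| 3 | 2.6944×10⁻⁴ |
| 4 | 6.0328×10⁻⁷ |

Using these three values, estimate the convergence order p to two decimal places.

1.77

p ≈ ln(r_4/r_3) / ln(r_3/r_2)
  = ln(6.0328×10⁻⁷/2.6944×10⁻⁴) / ln(2.6944×10⁻⁴/8.4015×10⁻³)
  = ln(0.00223901) / ln(0.0320705)
  = -6.10172 / -3.43982 ≈ 1.77385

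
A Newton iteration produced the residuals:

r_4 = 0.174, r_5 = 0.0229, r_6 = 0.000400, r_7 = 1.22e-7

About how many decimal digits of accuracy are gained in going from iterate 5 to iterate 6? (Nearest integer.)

2

Digits gained ≈ log₁₀(r_5/r_6) = log₁₀(0.0229/0.000400) = log₁₀(57.25) ≈ 1.758.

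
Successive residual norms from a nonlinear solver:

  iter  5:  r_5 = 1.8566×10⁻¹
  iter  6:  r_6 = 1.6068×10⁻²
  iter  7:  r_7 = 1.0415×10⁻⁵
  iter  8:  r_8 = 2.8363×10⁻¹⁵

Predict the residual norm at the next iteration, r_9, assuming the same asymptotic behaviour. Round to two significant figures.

5.7e-44

First estimate the order: p ≈ ln(r_8/r_7) / ln(r_7/r_6) = ln(2.8363×10⁻¹⁵/1.0415×10⁻⁵)/ln(1.0415×10⁻⁵/1.6068×10⁻²) = ln(2.72328e-10)/ln(0.000648183) ≈ 3.0000.
Then r_9 ≈ r_8·(r_8/r_7)^p = 2.8363×10⁻¹⁵·(2.72328e-10)^3.0000 = 2.8363×10⁻¹⁵·2.01965e-29 ≈ 5.728e-44.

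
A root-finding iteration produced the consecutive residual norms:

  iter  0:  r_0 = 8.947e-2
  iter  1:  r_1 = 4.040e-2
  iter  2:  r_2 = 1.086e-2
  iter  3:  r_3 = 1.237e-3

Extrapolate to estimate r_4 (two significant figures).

First estimate the order: p ≈ ln(r_3/r_2) / ln(r_2/r_1) = ln(1.237e-3/1.086e-2)/ln(1.086e-2/4.040e-2) = ln(0.113904)/ln(0.268812) ≈ 1.6536.
Then r_4 ≈ r_3·(r_3/r_2)^p = 1.237e-3·(0.113904)^1.6536 = 1.237e-3·0.0275355 ≈ 3.406e-05.

3.4e-5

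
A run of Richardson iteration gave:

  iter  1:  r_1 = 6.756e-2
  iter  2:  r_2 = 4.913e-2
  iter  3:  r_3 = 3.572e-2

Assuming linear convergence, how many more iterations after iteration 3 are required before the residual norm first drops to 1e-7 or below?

41

Rate ρ ≈ r_3/r_2 = 3.572e-2/4.913e-2 = 0.7271.
After j more steps, r_{3+j} ≈ 3.572e-2·ρ^j; need ρ^j ≤ 1e-7/3.572e-2 = 2.79955e-06.
j ≥ ln(2.79955e-06)/ln(0.7271) = -12.7861/-0.31869 = 40.121.
So 41 more iterations are needed.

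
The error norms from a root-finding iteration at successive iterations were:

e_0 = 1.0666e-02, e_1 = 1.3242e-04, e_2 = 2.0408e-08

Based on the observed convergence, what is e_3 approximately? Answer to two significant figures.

4.8e-16

First estimate the order: p ≈ ln(e_2/e_1) / ln(e_1/e_0) = ln(2.0408e-08/1.3242e-04)/ln(1.3242e-04/1.0666e-02) = ln(0.000154116)/ln(0.0124152) ≈ 2.0000.
Then e_3 ≈ e_2·(e_2/e_1)^p = 2.0408e-08·(0.000154116)^2.0000 = 2.0408e-08·2.37517e-08 ≈ 4.847e-16.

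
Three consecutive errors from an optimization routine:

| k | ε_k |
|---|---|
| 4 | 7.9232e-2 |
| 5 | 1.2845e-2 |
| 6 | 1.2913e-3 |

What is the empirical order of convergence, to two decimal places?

1.26

p ≈ ln(ε_6/ε_5) / ln(ε_5/ε_4)
  = ln(1.2913e-3/1.2845e-2) / ln(1.2845e-2/7.9232e-2)
  = ln(0.100529) / ln(0.162119)
  = -2.29731 / -1.81942 ≈ 1.26266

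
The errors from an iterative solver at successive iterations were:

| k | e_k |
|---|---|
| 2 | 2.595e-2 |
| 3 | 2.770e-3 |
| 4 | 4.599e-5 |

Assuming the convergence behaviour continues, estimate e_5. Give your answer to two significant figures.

2.5e-8

First estimate the order: p ≈ ln(e_4/e_3) / ln(e_3/e_2) = ln(4.599e-5/2.770e-3)/ln(2.770e-3/2.595e-2) = ln(0.0166029)/ln(0.106744) ≈ 1.8317.
Then e_5 ≈ e_4·(e_4/e_3)^p = 4.599e-5·(0.0166029)^1.8317 = 4.599e-5·0.000549428 ≈ 2.527e-08.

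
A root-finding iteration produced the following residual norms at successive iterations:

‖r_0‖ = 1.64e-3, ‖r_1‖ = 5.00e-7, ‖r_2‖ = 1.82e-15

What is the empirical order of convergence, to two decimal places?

p ≈ ln(‖r_2‖/‖r_1‖) / ln(‖r_1‖/‖r_0‖)
  = ln(1.82e-15/5.00e-7) / ln(5.00e-7/1.64e-3)
  = ln(3.64e-09) / ln(0.000304878)
  = -19.43128 / -8.09560 ≈ 2.40023

2.40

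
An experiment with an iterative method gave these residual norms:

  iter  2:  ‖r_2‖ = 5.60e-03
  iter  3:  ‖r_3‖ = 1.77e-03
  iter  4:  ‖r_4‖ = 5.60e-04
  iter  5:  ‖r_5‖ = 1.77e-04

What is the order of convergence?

1

Consecutive ratios: ‖r_5‖/‖r_4‖ = 1.77e-04/5.60e-04 = 0.316071, ‖r_4‖/‖r_3‖ = 5.60e-04/1.77e-03 = 0.316384.
p ≈ ln(0.316071)/ln(0.316384) = -1.1518/-1.1508 ≈ 1.00.
So the convergence is linear (order 1).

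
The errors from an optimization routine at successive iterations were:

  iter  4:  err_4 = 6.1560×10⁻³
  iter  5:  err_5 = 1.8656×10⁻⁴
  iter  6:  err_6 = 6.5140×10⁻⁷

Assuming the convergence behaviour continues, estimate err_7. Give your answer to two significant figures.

First estimate the order: p ≈ ln(err_6/err_5) / ln(err_5/err_4) = ln(6.5140×10⁻⁷/1.8656×10⁻⁴)/ln(1.8656×10⁻⁴/6.1560×10⁻³) = ln(0.00349164)/ln(0.0303054) ≈ 1.6180.
Then err_7 ≈ err_6·(err_6/err_5)^p = 6.5140×10⁻⁷·(0.00349164)^1.6180 = 6.5140×10⁻⁷·0.000105833 ≈ 6.894e-11.

6.9e-11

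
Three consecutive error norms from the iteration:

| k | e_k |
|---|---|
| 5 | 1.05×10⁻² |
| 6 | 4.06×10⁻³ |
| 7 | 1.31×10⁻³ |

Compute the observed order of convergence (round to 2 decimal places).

1.19

p ≈ ln(e_7/e_6) / ln(e_6/e_5)
  = ln(1.31×10⁻³/4.06×10⁻³) / ln(4.06×10⁻³/1.05×10⁻²)
  = ln(0.32266) / ln(0.386667)
  = -1.13116 / -0.95019 ≈ 1.19046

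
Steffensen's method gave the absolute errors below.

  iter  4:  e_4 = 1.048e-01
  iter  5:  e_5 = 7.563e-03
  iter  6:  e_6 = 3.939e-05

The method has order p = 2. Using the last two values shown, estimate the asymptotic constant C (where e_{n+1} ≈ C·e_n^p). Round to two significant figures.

C ≈ e_6 / e_5^2
  = 3.939e-05 / (7.563e-03)^2
  = 3.939e-05 / 5.7199e-05 ≈ 0.68865

0.69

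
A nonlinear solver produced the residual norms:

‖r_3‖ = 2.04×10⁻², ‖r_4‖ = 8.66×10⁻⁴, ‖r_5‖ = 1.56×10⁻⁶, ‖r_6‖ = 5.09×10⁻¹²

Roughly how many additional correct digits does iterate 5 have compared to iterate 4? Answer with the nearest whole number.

3

Digits gained ≈ log₁₀(‖r_4‖/‖r_5‖) = log₁₀(8.66×10⁻⁴/1.56×10⁻⁶) = log₁₀(555.128) ≈ 2.744.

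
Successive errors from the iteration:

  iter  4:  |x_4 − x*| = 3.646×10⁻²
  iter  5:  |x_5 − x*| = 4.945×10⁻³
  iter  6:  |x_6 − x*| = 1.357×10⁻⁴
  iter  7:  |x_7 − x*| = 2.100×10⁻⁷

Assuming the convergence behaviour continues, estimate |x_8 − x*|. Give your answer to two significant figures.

1.8e-12

First estimate the order: p ≈ ln(|x_7 − x*|/|x_6 − x*|) / ln(|x_6 − x*|/|x_5 − x*|) = ln(2.100×10⁻⁷/1.357×10⁻⁴)/ln(1.357×10⁻⁴/4.945×10⁻³) = ln(0.00154753)/ln(0.0274419) ≈ 1.7997.
Then |x_8 − x*| ≈ |x_7 − x*|·(|x_7 − x*|/|x_6 − x*|)^p = 2.100×10⁻⁷·(0.00154753)^1.7997 = 2.100×10⁻⁷·8.75374e-06 ≈ 1.838e-12.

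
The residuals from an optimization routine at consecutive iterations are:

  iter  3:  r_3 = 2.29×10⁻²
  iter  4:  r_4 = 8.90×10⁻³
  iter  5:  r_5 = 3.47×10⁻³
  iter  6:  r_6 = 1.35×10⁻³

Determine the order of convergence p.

Consecutive ratios: r_6/r_5 = 1.35×10⁻³/3.47×10⁻³ = 0.389049, r_5/r_4 = 3.47×10⁻³/8.90×10⁻³ = 0.389888.
p ≈ ln(0.389049)/ln(0.389888) = -0.9441/-0.9419 ≈ 1.00.
So the convergence is linear (order 1).

1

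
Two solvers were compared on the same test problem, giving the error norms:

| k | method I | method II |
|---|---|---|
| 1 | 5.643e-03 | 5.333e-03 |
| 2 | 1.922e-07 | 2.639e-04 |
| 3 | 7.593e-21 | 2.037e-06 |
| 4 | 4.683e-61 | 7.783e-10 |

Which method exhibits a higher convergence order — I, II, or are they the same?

Method I: p ≈ ln(4.683e-61/7.593e-21)/ln(7.593e-21/1.922e-07) ≈ 3.00.
Method II: p ≈ ln(7.783e-10/2.037e-06)/ln(2.037e-06/2.639e-04) ≈ 1.62.
Method I has the higher order (≈3.0 vs ≈1.6).

I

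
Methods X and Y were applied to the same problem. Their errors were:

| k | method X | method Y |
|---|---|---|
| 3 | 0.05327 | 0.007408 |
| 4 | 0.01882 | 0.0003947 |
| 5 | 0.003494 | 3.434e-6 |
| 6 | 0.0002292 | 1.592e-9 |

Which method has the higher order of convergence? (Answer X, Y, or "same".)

same

Method X: p ≈ ln(0.0002292/0.003494)/ln(0.003494/0.01882) ≈ 1.62.
Method Y: p ≈ ln(1.592e-9/3.434e-6)/ln(3.434e-6/0.0003947) ≈ 1.62.
Both orders ≈ 1.6 — effectively the same.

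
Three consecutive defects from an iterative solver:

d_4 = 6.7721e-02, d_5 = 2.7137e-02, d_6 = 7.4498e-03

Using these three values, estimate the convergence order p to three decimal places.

p ≈ ln(d_6/d_5) / ln(d_5/d_4)
  = ln(7.4498e-03/2.7137e-02) / ln(2.7137e-02/6.7721e-02)
  = ln(0.274526) / ln(0.400718)
  = -1.292709 / -0.914497 ≈ 1.413574

1.414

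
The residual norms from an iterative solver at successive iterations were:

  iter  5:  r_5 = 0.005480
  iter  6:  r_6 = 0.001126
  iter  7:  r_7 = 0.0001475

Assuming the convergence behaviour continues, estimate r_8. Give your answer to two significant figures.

1.1e-5

First estimate the order: p ≈ ln(r_7/r_6) / ln(r_6/r_5) = ln(0.0001475/0.001126)/ln(0.001126/0.005480) = ln(0.130995)/ln(0.205474) ≈ 1.2845.
Then r_8 ≈ r_7·(r_7/r_6)^p = 0.0001475·(0.130995)^1.2845 = 0.0001475·0.0734706 ≈ 1.084e-05.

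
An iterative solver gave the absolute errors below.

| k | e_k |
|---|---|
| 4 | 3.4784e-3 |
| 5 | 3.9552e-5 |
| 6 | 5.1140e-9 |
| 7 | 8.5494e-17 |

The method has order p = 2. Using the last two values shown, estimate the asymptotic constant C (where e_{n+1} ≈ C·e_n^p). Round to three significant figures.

C ≈ e_7 / e_6^2
  = 8.5494e-17 / (5.1140e-9)^2
  = 8.5494e-17 / 2.6153e-17 ≈ 3.269

3.27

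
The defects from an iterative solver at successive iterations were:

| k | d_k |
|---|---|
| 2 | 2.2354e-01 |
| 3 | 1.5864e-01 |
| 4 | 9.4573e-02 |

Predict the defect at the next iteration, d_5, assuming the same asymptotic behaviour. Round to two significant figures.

First estimate the order: p ≈ ln(d_4/d_3) / ln(d_3/d_2) = ln(9.4573e-02/1.5864e-01)/ln(1.5864e-01/2.2354e-01) = ln(0.596149)/ln(0.709672) ≈ 1.5083.
Then d_5 ≈ d_4·(d_4/d_3)^p = 9.4573e-02·(0.596149)^1.5083 = 9.4573e-02·0.458319 ≈ 0.04334.

4.3e-2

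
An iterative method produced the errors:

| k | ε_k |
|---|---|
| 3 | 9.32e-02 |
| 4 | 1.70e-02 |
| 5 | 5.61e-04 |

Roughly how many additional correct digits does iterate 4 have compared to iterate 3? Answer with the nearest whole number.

1

Digits gained ≈ log₁₀(ε_3/ε_4) = log₁₀(9.32e-02/1.70e-02) = log₁₀(5.48235) ≈ 0.739.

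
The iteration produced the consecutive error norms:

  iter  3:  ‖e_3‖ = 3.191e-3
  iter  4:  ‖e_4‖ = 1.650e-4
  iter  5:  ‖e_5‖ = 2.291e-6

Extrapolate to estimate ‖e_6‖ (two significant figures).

4.8e-9

First estimate the order: p ≈ ln(‖e_5‖/‖e_4‖) / ln(‖e_4‖/‖e_3‖) = ln(2.291e-6/1.650e-4)/ln(1.650e-4/3.191e-3) = ln(0.0138848)/ln(0.0517079) ≈ 1.4439.
Then ‖e_6‖ ≈ ‖e_5‖·(‖e_5‖/‖e_4‖)^p = 2.291e-6·(0.0138848)^1.4439 = 2.291e-6·0.00207976 ≈ 4.765e-09.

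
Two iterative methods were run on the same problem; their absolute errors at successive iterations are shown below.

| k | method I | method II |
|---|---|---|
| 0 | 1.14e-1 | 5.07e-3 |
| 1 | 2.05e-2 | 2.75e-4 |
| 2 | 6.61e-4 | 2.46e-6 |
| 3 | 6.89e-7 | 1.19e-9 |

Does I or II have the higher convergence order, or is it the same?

Method I: p ≈ ln(6.89e-7/6.61e-4)/ln(6.61e-4/2.05e-2) ≈ 2.00.
Method II: p ≈ ln(1.19e-9/2.46e-6)/ln(2.46e-6/2.75e-4) ≈ 1.62.
Method I has the higher order (≈2.0 vs ≈1.6).

I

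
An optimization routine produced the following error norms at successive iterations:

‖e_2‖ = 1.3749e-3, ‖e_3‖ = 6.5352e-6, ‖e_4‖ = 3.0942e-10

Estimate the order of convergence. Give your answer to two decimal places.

p ≈ ln(‖e_4‖/‖e_3‖) / ln(‖e_3‖/‖e_2‖)
  = ln(3.0942e-10/6.5352e-6) / ln(6.5352e-6/1.3749e-3)
  = ln(4.73467e-05) / ln(0.00475322)
  = -9.95801 / -5.34893 ≈ 1.86168

1.86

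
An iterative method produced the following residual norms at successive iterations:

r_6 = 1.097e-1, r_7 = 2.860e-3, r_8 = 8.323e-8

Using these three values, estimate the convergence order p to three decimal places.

p ≈ ln(r_8/r_7) / ln(r_7/r_6)
  = ln(8.323e-8/2.860e-3) / ln(2.860e-3/1.097e-1)
  = ln(2.91014e-05) / ln(0.0260711)
  = -10.444724 / -3.646928 ≈ 2.863979

2.864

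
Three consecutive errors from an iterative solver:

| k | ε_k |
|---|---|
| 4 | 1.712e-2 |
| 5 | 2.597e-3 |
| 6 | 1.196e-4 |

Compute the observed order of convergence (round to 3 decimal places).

p ≈ ln(ε_6/ε_5) / ln(ε_5/ε_4)
  = ln(1.196e-4/2.597e-3) / ln(2.597e-3/1.712e-2)
  = ln(0.0460531) / ln(0.151694)
  = -3.077960 / -1.885890 ≈ 1.632099

1.632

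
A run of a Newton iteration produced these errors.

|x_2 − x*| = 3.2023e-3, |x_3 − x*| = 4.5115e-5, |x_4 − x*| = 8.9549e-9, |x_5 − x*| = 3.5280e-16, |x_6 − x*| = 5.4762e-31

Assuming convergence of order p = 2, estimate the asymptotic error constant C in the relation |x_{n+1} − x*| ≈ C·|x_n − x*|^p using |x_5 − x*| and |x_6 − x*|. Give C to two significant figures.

4.4

C ≈ |x_6 − x*| / |x_5 − x*|^2
  = 5.4762e-31 / (3.5280e-16)^2
  = 5.4762e-31 / 1.24468e-31 ≈ 4.3997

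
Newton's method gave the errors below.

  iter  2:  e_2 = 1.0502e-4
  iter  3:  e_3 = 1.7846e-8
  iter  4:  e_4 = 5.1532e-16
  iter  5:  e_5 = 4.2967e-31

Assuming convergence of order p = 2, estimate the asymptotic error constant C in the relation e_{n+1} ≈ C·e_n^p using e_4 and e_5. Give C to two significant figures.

1.6

C ≈ e_5 / e_4^2
  = 4.2967e-31 / (5.1532e-16)^2
  = 4.2967e-31 / 2.65555e-31 ≈ 1.618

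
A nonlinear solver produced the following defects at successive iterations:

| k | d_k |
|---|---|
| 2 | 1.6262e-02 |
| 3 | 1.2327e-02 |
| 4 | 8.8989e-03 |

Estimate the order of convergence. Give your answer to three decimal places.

p ≈ ln(d_4/d_3) / ln(d_3/d_2)
  = ln(8.8989e-03/1.2327e-02) / ln(1.2327e-02/1.6262e-02)
  = ln(0.721903) / ln(0.758025)
  = -0.325864 / -0.277039 ≈ 1.176239

1.176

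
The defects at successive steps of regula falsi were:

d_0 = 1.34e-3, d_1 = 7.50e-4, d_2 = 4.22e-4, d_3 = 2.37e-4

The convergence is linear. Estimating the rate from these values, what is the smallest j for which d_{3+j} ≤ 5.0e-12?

Rate ρ ≈ d_3/d_2 = 2.37e-4/4.22e-4 = 0.5616.
After j more steps, d_{3+j} ≈ 2.37e-4·ρ^j; need ρ^j ≤ 5.0e-12/2.37e-4 = 2.1097e-08.
j ≥ ln(2.1097e-08)/ln(0.5616) = -17.6741/-0.57697 = 30.633.
So 31 more iterations are needed.

31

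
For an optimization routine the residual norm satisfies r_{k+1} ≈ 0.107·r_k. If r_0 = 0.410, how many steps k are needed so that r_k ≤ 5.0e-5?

5

After k steps, r_k ≈ 0.410·0.107^k.
Need 0.107^k ≤ 5.0e-5/0.410 = 0.000121951.
k ≥ ln(0.000121951)/ln(0.107) = -9.0119/-2.23493 = 4.032.
Smallest integer k = 5.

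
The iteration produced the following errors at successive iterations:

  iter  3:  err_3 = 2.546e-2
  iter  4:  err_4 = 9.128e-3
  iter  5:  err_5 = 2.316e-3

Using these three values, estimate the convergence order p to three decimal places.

1.337

p ≈ ln(err_5/err_4) / ln(err_4/err_3)
  = ln(2.316e-3/9.128e-3) / ln(9.128e-3/2.546e-2)
  = ln(0.253725) / ln(0.358523)
  = -1.371504 / -1.025762 ≈ 1.337059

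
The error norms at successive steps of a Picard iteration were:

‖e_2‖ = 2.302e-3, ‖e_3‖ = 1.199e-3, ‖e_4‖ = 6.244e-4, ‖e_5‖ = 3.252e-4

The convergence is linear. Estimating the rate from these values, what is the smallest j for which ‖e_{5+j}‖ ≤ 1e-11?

Rate ρ ≈ ‖e_5‖/‖e_4‖ = 3.252e-4/6.244e-4 = 0.5208.
After j more steps, ‖e_{5+j}‖ ≈ 3.252e-4·ρ^j; need ρ^j ≤ 1e-11/3.252e-4 = 3.07503e-08.
j ≥ ln(3.07503e-08)/ln(0.5208) = -17.2974/-0.65239 = 26.514.
So 27 more iterations are needed.

27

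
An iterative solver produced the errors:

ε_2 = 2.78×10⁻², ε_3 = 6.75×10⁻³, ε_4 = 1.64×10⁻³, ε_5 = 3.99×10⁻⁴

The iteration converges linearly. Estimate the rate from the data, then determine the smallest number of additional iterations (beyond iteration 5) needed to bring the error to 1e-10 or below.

Rate ρ ≈ ε_5/ε_4 = 3.99×10⁻⁴/1.64×10⁻³ = 0.2433.
After j more steps, ε_{5+j} ≈ 3.99×10⁻⁴·ρ^j; need ρ^j ≤ 1e-10/3.99×10⁻⁴ = 2.50627e-07.
j ≥ ln(2.50627e-07)/ln(0.2433) = -15.1993/-1.41346 = 10.753.
So 11 more iterations are needed.

11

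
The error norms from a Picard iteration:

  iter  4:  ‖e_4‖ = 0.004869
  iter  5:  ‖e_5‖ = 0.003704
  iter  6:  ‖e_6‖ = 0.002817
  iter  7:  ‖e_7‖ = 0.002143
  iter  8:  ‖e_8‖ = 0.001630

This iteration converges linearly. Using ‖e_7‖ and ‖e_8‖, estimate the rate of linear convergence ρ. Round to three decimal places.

ρ ≈ ‖e_8‖/‖e_7‖ = 0.001630/0.002143 = 0.76062

0.761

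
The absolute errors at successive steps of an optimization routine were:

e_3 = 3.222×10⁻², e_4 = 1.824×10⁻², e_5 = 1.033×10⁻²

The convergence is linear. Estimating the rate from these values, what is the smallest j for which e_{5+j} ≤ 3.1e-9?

27

Rate ρ ≈ e_5/e_4 = 1.033×10⁻²/1.824×10⁻² = 0.5663.
After j more steps, e_{5+j} ≈ 1.033×10⁻²·ρ^j; need ρ^j ≤ 3.1e-9/1.033×10⁻² = 3.00097e-07.
j ≥ ln(3.00097e-07)/ln(0.5663) = -15.0192/-0.56863 = 26.413.
So 27 more iterations are needed.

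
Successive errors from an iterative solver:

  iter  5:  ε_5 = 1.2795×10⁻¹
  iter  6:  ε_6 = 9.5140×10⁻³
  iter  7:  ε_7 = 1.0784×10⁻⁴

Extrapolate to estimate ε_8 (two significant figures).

4.8e-8

First estimate the order: p ≈ ln(ε_7/ε_6) / ln(ε_6/ε_5) = ln(1.0784×10⁻⁴/9.5140×10⁻³)/ln(9.5140×10⁻³/1.2795×10⁻¹) = ln(0.0113349)/ln(0.0743572) ≈ 1.7238.
Then ε_8 ≈ ε_7·(ε_7/ε_6)^p = 1.0784×10⁻⁴·(0.0113349)^1.7238 = 1.0784×10⁻⁴·0.000442798 ≈ 4.775e-08.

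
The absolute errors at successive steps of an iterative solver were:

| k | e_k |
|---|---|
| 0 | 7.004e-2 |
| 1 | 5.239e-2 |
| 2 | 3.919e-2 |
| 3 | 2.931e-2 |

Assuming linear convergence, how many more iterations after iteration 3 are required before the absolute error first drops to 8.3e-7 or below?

Rate ρ ≈ e_3/e_2 = 2.931e-2/3.919e-2 = 0.7479.
After j more steps, e_{3+j} ≈ 2.931e-2·ρ^j; need ρ^j ≤ 8.3e-7/2.931e-2 = 2.8318e-05.
j ≥ ln(2.8318e-05)/ln(0.7479) = -10.4720/-0.29049 = 36.049.
So 37 more iterations are needed.

37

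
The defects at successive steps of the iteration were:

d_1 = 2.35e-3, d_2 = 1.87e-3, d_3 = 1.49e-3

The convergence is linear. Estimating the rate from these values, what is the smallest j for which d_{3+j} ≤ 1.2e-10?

Rate ρ ≈ d_3/d_2 = 1.49e-3/1.87e-3 = 0.7968.
After j more steps, d_{3+j} ≈ 1.49e-3·ρ^j; need ρ^j ≤ 1.2e-10/1.49e-3 = 8.05369e-08.
j ≥ ln(8.05369e-08)/ln(0.7968) = -16.3346/-0.22715 = 71.911.
So 72 more iterations are needed.

72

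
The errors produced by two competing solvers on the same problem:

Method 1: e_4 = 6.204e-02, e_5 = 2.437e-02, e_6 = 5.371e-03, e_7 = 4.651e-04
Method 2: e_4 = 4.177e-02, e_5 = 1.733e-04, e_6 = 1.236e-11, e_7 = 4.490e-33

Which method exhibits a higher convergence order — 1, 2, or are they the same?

Method 1: p ≈ ln(4.651e-04/5.371e-03)/ln(5.371e-03/2.437e-02) ≈ 1.62.
Method 2: p ≈ ln(4.490e-33/1.236e-11)/ln(1.236e-11/1.733e-04) ≈ 3.00.
Method 2 has the higher order (≈3.0 vs ≈1.6).

2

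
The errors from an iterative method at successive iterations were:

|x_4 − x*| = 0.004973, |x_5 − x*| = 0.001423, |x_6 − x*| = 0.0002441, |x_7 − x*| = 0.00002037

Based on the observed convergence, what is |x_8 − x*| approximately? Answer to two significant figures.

6.2e-7

First estimate the order: p ≈ ln(|x_7 − x*|/|x_6 − x*|) / ln(|x_6 − x*|/|x_5 − x*|) = ln(0.00002037/0.0002441)/ln(0.0002441/0.001423) = ln(0.0834494)/ln(0.171539) ≈ 1.4087.
Then |x_8 − x*| ≈ |x_7 − x*|·(|x_7 − x*|/|x_6 − x*|)^p = 0.00002037·(0.0834494)^1.4087 = 0.00002037·0.0302419 ≈ 6.16e-07.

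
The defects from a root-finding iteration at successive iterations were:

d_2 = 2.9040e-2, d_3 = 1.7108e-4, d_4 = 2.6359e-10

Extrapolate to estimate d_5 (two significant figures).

First estimate the order: p ≈ ln(d_4/d_3) / ln(d_3/d_2) = ln(2.6359e-10/1.7108e-4)/ln(1.7108e-4/2.9040e-2) = ln(1.54074e-06)/ln(0.00589118) ≈ 2.6066.
Then d_5 ≈ d_4·(d_4/d_3)^p = 2.6359e-10·(1.54074e-06)^2.6066 = 2.6359e-10·7.07514e-16 ≈ 1.865e-25.

1.9e-25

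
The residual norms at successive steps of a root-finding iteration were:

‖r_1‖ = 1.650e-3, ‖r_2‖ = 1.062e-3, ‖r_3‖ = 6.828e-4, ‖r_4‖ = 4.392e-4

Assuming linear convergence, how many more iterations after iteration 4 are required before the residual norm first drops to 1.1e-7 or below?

Rate ρ ≈ ‖r_4‖/‖r_3‖ = 4.392e-4/6.828e-4 = 0.6432.
After j more steps, ‖r_{4+j}‖ ≈ 4.392e-4·ρ^j; need ρ^j ≤ 1.1e-7/4.392e-4 = 0.000250455.
j ≥ ln(0.000250455)/ln(0.6432) = -8.2922/-0.44130 = 18.790.
So 19 more iterations are needed.

19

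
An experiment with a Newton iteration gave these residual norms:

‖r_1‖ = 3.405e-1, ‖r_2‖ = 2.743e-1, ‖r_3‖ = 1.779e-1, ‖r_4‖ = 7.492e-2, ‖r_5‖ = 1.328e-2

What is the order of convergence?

2

Consecutive ratios: ‖r_5‖/‖r_4‖ = 1.328e-2/7.492e-2 = 0.177256, ‖r_4‖/‖r_3‖ = 7.492e-2/1.779e-1 = 0.421135.
p ≈ ln(0.177256)/ln(0.421135) = -1.7302/-0.8648 ≈ 2.00.
So the convergence is quadratic (order 2).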